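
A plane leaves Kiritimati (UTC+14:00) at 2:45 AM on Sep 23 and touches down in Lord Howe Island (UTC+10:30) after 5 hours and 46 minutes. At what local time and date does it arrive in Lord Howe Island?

Lord Howe Island is 3:30 behind Kiritimati.
After 5 hours and 46 minutes it is 8:31 AM in Kiritimati.
Shift by the zone difference: 8:31 AM − 3:30 = 5:01 AM on Sep 23 in Lord Howe Island.

5:01 AM on September 23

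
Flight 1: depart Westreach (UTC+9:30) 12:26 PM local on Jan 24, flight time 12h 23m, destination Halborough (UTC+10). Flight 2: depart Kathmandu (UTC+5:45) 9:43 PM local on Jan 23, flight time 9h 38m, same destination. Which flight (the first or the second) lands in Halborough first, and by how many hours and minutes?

Flight 1 in UTC: 12:26 PM − 9:30 = 2:56 AM on Jan 24.
+12 hours and 23 minutes → arrive 3:19 PM UTC on Jan 24.
Flight 2 in UTC: 9:43 PM − 5:45 = 3:58 PM on Jan 23.
+9 hours 38 minutes → arrive 1:36 AM UTC on Jan 24.
Flight 2 lands earlier by 13 hours 43 minutes.

the second, by 13 hours 43 minutes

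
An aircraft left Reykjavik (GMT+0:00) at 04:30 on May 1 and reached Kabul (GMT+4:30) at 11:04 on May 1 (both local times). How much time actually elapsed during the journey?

2 hours 4 minutes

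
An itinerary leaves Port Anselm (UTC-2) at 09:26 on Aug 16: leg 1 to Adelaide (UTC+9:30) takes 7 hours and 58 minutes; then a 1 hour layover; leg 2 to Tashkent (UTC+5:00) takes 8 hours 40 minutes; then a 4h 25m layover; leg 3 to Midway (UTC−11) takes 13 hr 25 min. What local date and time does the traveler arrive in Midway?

11:54 on August 17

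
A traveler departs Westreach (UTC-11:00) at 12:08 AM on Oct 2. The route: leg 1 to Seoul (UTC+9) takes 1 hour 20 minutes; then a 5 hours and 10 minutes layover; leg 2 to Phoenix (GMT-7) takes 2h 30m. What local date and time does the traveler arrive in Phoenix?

Convert departure to UTC: 12:08 AM + 11:00 = 11:08 AM UTC on Oct 2.
Add 1 hour and 20 minutes leg 1 → 12:28 PM UTC.
Add 5 hours 10 minutes layover in Seoul → 5:38 PM UTC.
Add 2 hours 30 minutes leg 2 → 8:08 PM UTC.
Phoenix is UTC−7:00, so local arrival = 8:08 PM − 7:00 = 1:08 PM on Oct 2.

1:08 PM on October 2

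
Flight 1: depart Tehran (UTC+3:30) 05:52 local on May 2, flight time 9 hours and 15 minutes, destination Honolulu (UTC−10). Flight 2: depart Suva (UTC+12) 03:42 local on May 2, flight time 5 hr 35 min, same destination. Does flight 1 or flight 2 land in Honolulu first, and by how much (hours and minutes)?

the second, by 14 hours 20 minutes

Flight 1 in UTC: 05:52 − 3:30 = 02:22 on May 2.
+9 hours 15 minutes → arrive 11:37 UTC on May 2.
Flight 2 in UTC: 03:42 − 12:00 = 15:42 on May 1.
+5 hours 35 minutes → arrive 21:17 UTC on May 1.
Flight 2 lands earlier by 14 hours 20 minutes.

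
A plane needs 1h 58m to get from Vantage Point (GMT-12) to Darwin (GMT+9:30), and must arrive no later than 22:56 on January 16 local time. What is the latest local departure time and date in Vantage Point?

Target arrival in UTC: 22:56 − 9:30 = 13:26 on Jan 16.
Subtract 1 hour 58 minutes → departure 11:28 UTC on Jan 16.
Vantage Point is UTC−12:00: 11:28 − 12:00 = 23:28 on Jan 15.

23:28 on January 15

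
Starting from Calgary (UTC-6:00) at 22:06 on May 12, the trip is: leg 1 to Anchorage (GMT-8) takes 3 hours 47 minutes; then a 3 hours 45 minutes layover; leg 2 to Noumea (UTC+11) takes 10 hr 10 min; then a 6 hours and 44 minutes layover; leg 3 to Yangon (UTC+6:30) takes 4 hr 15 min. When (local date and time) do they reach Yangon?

15:17 on May 14

Convert departure to UTC: 22:06 + 6:00 = 04:06 UTC on May 13.
Add 3 hours and 47 minutes leg 1 → 07:53 UTC.
Add 3 hours and 45 minutes layover in Anchorage → 11:38 UTC.
Add 10 hours and 10 minutes leg 2 → 21:48 UTC.
Add 6 hours 44 minutes layover in Noumea → 04:32 UTC (May 14).
Add 4 hours 15 minutes leg 3 → 08:47 UTC.
Yangon is UTC+6:30, so local arrival = 08:47 + 6:30 = 15:17 on May 14.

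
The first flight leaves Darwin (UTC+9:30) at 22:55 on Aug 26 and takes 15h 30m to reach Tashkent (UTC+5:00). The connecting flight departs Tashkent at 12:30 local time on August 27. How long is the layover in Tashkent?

2 hours 35 minutes

Convert departure to UTC: 22:55 − 9:30 = 13:25 UTC on Aug 26.
Add 15 hours and 30 minutes flight time → 04:55 UTC (Aug 27).
Tashkent is UTC+5:00, so local arrival = 04:55 + 5:00 = 09:55 on Aug 27.
Layover = 12:30 − 09:55 = 2 hours 35 minutes.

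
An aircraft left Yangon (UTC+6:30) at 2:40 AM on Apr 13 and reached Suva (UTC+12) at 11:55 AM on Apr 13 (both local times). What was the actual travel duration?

3 hours 45 minutes

Departure in UTC: 2:40 AM − 6:30 = 8:10 PM on Apr 12.
Arrival in UTC: 11:55 AM − 12:00 = 11:55 PM on Apr 12.
Elapsed = 11:55 PM − 8:10 PM = 3 hours 45 minutes.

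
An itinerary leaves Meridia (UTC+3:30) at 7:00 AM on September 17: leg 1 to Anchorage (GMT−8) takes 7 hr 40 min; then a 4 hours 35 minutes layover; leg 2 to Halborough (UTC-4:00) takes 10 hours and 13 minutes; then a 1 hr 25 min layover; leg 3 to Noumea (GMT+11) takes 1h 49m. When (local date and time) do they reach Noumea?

4:12 PM on September 18

Convert departure to UTC: 7:00 AM − 3:30 = 3:30 AM UTC on Sep 17.
Add 7 hours and 40 minutes leg 1 → 11:10 AM UTC.
Add 4 hours 35 minutes layover in Anchorage → 3:45 PM UTC.
Add 10 hours and 13 minutes leg 2 → 1:58 AM UTC (Sep 18).
Add 1 hour and 25 minutes layover in Halborough → 3:23 AM UTC.
Add 1 hour and 49 minutes leg 3 → 5:12 AM UTC.
Noumea is UTC+11:00, so local arrival = 5:12 AM + 11:00 = 4:12 PM on Sep 18.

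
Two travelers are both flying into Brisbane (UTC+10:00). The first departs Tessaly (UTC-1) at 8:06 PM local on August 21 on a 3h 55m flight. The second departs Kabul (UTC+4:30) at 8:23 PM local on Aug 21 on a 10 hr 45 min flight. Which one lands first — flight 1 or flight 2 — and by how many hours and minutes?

Flight 1 in UTC: 8:06 PM + 1:00 = 9:06 PM on Aug 21.
+3 hours and 55 minutes → arrive 1:01 AM UTC on Aug 22.
Flight 2 in UTC: 8:23 PM − 4:30 = 3:53 PM on Aug 21.
+10 hours 45 minutes → arrive 2:38 AM UTC on Aug 22.
Flight 1 lands earlier by 1 hour 37 minutes.

the first, by 1 hour 37 minutes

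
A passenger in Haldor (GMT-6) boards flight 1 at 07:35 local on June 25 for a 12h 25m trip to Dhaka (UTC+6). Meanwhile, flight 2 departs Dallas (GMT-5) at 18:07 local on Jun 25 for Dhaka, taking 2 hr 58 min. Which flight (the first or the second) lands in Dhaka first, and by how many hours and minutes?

Flight 1 in UTC: 07:35 + 6:00 = 13:35 on Jun 25.
+12 hours 25 minutes → arrive 02:00 UTC on Jun 26.
Flight 2 in UTC: 18:07 + 5:00 = 23:07 on Jun 25.
+2 hours and 58 minutes → arrive 02:05 UTC on Jun 26.
Flight 1 lands earlier by 5 minutes.

the first, by 5 minutes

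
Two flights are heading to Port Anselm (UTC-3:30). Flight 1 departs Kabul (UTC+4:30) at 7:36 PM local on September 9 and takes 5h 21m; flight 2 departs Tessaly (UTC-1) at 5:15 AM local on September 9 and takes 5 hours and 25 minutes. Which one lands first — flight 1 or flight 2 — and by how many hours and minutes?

Flight 1 in UTC: 7:36 PM − 4:30 = 3:06 PM on Sep 9.
+5 hours and 21 minutes → arrive 8:27 PM UTC on Sep 9.
Flight 2 in UTC: 5:15 AM + 1:00 = 6:15 AM on Sep 9.
+5 hours 25 minutes → arrive 11:40 AM UTC on Sep 9.
Flight 2 lands earlier by 8 hours 47 minutes.

the second, by 8 hours 47 minutes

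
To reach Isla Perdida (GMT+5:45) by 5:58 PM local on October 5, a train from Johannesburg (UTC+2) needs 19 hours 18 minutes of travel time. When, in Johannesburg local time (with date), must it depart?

Target arrival in UTC: 5:58 PM − 5:45 = 12:13 PM on Oct 5.
Subtract 19 hours 18 minutes → departure 4:55 PM UTC on Oct 4.
Johannesburg is UTC+2:00: 4:55 PM + 2:00 = 6:55 PM on Oct 4.

6:55 PM on October 4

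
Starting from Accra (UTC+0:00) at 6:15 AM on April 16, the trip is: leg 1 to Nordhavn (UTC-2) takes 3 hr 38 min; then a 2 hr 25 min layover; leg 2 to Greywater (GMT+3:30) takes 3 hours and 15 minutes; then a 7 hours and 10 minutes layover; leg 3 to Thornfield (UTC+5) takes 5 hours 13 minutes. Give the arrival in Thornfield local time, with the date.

8:56 AM on April 17

Accra is at UTC+0, so departure is already 6:15 AM UTC on Apr 16.
Add 3 hours and 38 minutes leg 1 → 9:53 AM UTC.
Add 2 hours 25 minutes layover in Nordhavn → 12:18 PM UTC.
Add 3 hours and 15 minutes leg 2 → 3:33 PM UTC.
Add 7 hours 10 minutes layover in Greywater → 10:43 PM UTC.
Add 5 hours 13 minutes leg 3 → 3:56 AM UTC (Apr 17).
Thornfield is UTC+5:00, so local arrival = 3:56 AM + 5:00 = 8:56 AM on Apr 17.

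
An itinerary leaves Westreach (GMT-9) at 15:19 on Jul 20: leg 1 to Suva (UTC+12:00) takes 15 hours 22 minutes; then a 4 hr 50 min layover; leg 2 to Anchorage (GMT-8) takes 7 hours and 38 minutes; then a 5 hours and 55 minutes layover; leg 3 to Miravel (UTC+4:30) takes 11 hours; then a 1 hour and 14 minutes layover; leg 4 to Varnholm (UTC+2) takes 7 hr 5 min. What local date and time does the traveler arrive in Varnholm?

07:23 on Jul 23

Convert departure to UTC: 15:19 + 9:00 = 00:19 UTC on Jul 21.
Add 15 hours and 22 minutes leg 1 → 15:41 UTC.
Add 4 hours 50 minutes layover in Suva → 20:31 UTC.
Add 7 hours 38 minutes leg 2 → 04:09 UTC (Jul 22).
Add 5 hours and 55 minutes layover in Anchorage → 10:04 UTC.
Add 11 hours leg 3 → 21:04 UTC.
Add 1 hour 14 minutes layover in Miravel → 22:18 UTC.
Add 7 hours 5 minutes leg 4 → 05:23 UTC (Jul 23).
Varnholm is UTC+2:00, so local arrival = 05:23 + 2:00 = 07:23 on Jul 23.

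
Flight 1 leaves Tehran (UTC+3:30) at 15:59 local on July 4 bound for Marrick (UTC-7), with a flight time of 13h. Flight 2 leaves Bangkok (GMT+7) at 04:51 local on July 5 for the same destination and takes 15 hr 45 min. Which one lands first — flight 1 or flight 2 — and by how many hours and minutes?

the first, by 12 hours 7 minutes

Flight 1 in UTC: 15:59 − 3:30 = 12:29 on Jul 4.
+13 hours → arrive 01:29 UTC on Jul 5.
Flight 2 in UTC: 04:51 − 7:00 = 21:51 on Jul 4.
+15 hours 45 minutes → arrive 13:36 UTC on Jul 5.
Flight 1 lands earlier by 12 hours 7 minutes.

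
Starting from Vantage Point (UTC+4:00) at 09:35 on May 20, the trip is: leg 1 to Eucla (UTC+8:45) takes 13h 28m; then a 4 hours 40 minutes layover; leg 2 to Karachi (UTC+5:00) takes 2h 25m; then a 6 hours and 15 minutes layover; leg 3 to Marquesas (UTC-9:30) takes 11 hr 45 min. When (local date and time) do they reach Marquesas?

10:38 on May 21

Convert departure to UTC: 09:35 − 4:00 = 05:35 UTC on May 20.
Add 13 hours and 28 minutes leg 1 → 19:03 UTC.
Add 4 hours 40 minutes layover in Eucla → 23:43 UTC.
Add 2 hours 25 minutes leg 2 → 02:08 UTC (May 21).
Add 6 hours 15 minutes layover in Karachi → 08:23 UTC.
Add 11 hours and 45 minutes leg 3 → 20:08 UTC.
Marquesas is UTC−9:30, so local arrival = 20:08 − 9:30 = 10:38 on May 21.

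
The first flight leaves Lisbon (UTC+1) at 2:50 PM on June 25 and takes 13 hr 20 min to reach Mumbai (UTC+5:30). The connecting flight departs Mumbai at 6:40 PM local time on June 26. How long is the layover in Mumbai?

Convert departure to UTC: 2:50 PM − 1:00 = 1:50 PM UTC on Jun 25.
Add 13 hours and 20 minutes flight time → 3:10 AM UTC (Jun 26).
Mumbai is UTC+5:30, so local arrival = 3:10 AM + 5:30 = 8:40 AM on Jun 26.
Layover = 6:40 PM − 8:40 AM = 10 hours.

10 hours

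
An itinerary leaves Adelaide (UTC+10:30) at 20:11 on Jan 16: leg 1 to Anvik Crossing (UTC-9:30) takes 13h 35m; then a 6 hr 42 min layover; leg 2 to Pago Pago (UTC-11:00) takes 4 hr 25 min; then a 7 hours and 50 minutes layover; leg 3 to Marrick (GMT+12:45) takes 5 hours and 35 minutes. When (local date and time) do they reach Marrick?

12:33 on Jan 18

Convert departure to UTC: 20:11 − 10:30 = 09:41 UTC on Jan 16.
Add 13 hours and 35 minutes leg 1 → 23:16 UTC.
Add 6 hours 42 minutes layover in Anvik Crossing → 05:58 UTC (Jan 17).
Add 4 hours and 25 minutes leg 2 → 10:23 UTC.
Add 7 hours 50 minutes layover in Pago Pago → 18:13 UTC.
Add 5 hours and 35 minutes leg 3 → 23:48 UTC.
Marrick is UTC+12:45, so local arrival = 23:48 + 12:45 = 12:33 on Jan 18.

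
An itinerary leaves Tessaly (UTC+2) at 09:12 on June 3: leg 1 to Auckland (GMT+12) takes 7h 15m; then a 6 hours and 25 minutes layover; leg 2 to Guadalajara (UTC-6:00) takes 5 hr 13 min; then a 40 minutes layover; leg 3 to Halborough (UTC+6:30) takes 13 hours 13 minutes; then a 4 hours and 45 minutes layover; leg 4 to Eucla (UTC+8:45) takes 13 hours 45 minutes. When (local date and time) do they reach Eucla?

Convert departure to UTC: 09:12 − 2:00 = 07:12 UTC on Jun 3.
Add 7 hours 15 minutes leg 1 → 14:27 UTC.
Add 6 hours 25 minutes layover in Auckland → 20:52 UTC.
Add 5 hours and 13 minutes leg 2 → 02:05 UTC (Jun 4).
Add 40 minutes layover in Guadalajara → 02:45 UTC.
Add 13 hours 13 minutes leg 3 → 15:58 UTC.
Add 4 hours 45 minutes layover in Halborough → 20:43 UTC.
Add 13 hours and 45 minutes leg 4 → 10:28 UTC (Jun 5).
Eucla is UTC+8:45, so local arrival = 10:28 + 8:45 = 19:13 on Jun 5.

19:13 on Jun 5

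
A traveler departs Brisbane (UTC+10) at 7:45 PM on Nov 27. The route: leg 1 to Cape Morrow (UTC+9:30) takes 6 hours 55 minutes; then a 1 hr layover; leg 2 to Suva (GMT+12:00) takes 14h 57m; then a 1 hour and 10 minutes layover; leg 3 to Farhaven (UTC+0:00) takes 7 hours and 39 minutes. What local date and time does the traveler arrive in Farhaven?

5:26 PM on November 28

Convert departure to UTC: 7:45 PM − 10:00 = 9:45 AM UTC on Nov 27.
Add 6 hours 55 minutes leg 1 → 4:40 PM UTC.
Add 1 hour layover in Cape Morrow → 5:40 PM UTC.
Add 14 hours and 57 minutes leg 2 → 8:37 AM UTC (Nov 28).
Add 1 hour and 10 minutes layover in Suva → 9:47 AM UTC.
Add 7 hours 39 minutes leg 3 → 5:26 PM UTC.
Farhaven is UTC+0, so local arrival is the same: 5:26 PM on Nov 28.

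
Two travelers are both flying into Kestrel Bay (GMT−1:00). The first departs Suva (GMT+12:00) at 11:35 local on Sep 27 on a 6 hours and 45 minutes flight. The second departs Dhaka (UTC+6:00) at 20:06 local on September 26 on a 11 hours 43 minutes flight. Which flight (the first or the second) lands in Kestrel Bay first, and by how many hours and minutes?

Flight 1 in UTC: 11:35 − 12:00 = 23:35 on Sep 26.
+6 hours and 45 minutes → arrive 06:20 UTC on Sep 27.
Flight 2 in UTC: 20:06 − 6:00 = 14:06 on Sep 26.
+11 hours and 43 minutes → arrive 01:49 UTC on Sep 27.
Flight 2 lands earlier by 4 hours 31 minutes.

the second, by 4 hours 31 minutes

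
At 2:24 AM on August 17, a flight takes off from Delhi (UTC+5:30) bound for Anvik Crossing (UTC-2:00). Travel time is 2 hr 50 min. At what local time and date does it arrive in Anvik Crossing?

9:44 PM on August 16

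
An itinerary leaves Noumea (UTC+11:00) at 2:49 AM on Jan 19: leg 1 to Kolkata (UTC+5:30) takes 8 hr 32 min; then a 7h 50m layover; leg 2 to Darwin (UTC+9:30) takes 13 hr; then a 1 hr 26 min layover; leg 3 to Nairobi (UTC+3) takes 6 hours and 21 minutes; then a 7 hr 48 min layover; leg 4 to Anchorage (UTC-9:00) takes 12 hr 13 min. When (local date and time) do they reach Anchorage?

Convert departure to UTC: 2:49 AM − 11:00 = 3:49 PM UTC on Jan 18.
Add 8 hours 32 minutes leg 1 → 12:21 AM UTC (Jan 19).
Add 7 hours 50 minutes layover in Kolkata → 8:11 AM UTC.
Add 13 hours leg 2 → 9:11 PM UTC.
Add 1 hour and 26 minutes layover in Darwin → 10:37 PM UTC.
Add 6 hours 21 minutes leg 3 → 4:58 AM UTC (Jan 20).
Add 7 hours 48 minutes layover in Nairobi → 12:46 PM UTC.
Add 12 hours 13 minutes leg 4 → 12:59 AM UTC (Jan 21).
Anchorage is UTC−9:00, so local arrival = 12:59 AM − 9:00 = 3:59 PM on Jan 20.

3:59 PM on January 20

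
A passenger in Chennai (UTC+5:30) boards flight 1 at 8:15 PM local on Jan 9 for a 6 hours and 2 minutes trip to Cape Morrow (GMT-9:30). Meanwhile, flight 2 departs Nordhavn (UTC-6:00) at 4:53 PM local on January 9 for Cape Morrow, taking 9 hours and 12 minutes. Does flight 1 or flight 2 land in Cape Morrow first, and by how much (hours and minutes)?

the first, by 11 hours 18 minutes

Flight 1 in UTC: 8:15 PM − 5:30 = 2:45 PM on Jan 9.
+6 hours 2 minutes → arrive 8:47 PM UTC on Jan 9.
Flight 2 in UTC: 4:53 PM + 6:00 = 10:53 PM on Jan 9.
+9 hours and 12 minutes → arrive 8:05 AM UTC on Jan 10.
Flight 1 lands earlier by 11 hours 18 minutes.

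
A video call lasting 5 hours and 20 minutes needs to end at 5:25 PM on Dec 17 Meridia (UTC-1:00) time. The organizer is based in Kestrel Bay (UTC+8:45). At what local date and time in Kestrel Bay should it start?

9:50 PM on December 17

Target end time in UTC: 5:25 PM + 1:00 = 6:25 PM on Dec 17.
Subtract 5 hours 20 minutes → start 1:05 PM UTC on Dec 17.
Kestrel Bay is UTC+8:45: 1:05 PM + 8:45 = 9:50 PM on Dec 17.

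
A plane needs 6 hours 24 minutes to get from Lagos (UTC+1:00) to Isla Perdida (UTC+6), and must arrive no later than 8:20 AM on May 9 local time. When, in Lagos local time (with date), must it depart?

Target arrival in UTC: 8:20 AM − 6:00 = 2:20 AM on May 9.
Subtract 6 hours and 24 minutes → departure 7:56 PM UTC on May 8.
Lagos is UTC+1:00: 7:56 PM + 1:00 = 8:56 PM on May 8.

8:56 PM on May 8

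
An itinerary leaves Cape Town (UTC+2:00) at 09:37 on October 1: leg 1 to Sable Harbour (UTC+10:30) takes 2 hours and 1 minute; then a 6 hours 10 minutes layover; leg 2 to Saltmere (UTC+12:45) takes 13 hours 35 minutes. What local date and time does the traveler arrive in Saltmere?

Convert departure to UTC: 09:37 − 2:00 = 07:37 UTC on Oct 1.
Add 2 hours 1 minute leg 1 → 09:38 UTC.
Add 6 hours and 10 minutes layover in Sable Harbour → 15:48 UTC.
Add 13 hours and 35 minutes leg 2 → 05:23 UTC (Oct 2).
Saltmere is UTC+12:45, so local arrival = 05:23 + 12:45 = 18:08 on Oct 2.

18:08 on October 2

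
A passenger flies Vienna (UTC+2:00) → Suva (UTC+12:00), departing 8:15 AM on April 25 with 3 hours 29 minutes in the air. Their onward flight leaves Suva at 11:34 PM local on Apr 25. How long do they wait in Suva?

1 hour 50 minutes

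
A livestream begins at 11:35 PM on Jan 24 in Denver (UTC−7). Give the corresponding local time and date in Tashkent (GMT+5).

11:35 AM on Jan 25

Tashkent is 12:00 ahead of Denver.
Shift by the zone difference: 11:35 PM + 12:00 = 11:35 AM on Jan 25 in Tashkent.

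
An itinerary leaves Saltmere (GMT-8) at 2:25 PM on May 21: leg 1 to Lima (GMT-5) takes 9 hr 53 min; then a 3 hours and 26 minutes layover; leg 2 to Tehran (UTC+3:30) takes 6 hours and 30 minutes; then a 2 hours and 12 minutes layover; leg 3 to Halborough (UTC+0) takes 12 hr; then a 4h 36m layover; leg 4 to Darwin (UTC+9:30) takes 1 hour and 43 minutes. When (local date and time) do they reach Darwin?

12:15 AM on May 24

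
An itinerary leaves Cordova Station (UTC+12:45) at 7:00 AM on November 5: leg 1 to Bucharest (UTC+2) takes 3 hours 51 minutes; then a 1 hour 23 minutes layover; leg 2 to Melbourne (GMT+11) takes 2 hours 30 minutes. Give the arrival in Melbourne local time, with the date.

Convert departure to UTC: 7:00 AM − 12:45 = 6:15 PM UTC on Nov 4.
Add 3 hours 51 minutes leg 1 → 10:06 PM UTC.
Add 1 hour 23 minutes layover in Bucharest → 11:29 PM UTC.
Add 2 hours 30 minutes leg 2 → 1:59 AM UTC (Nov 5).
Melbourne is UTC+11:00, so local arrival = 1:59 AM + 11:00 = 12:59 PM on Nov 5.

12:59 PM on November 5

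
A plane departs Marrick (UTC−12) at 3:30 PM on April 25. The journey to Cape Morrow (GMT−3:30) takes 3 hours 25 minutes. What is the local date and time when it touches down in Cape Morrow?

Convert departure to UTC: 3:30 PM + 12:00 = 3:30 AM UTC on Apr 26.
Add 3 hours 25 minutes travel time → 6:55 AM UTC.
Cape Morrow is UTC−3:30, so local arrival = 6:55 AM − 3:30 = 3:25 AM on Apr 26.

3:25 AM on April 26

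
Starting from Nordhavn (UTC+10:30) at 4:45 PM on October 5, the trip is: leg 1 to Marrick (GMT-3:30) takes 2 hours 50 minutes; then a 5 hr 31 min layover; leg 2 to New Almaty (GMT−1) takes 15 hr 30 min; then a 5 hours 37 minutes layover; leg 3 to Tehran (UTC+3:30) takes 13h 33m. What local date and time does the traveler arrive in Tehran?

Convert departure to UTC: 4:45 PM − 10:30 = 6:15 AM UTC on Oct 5.
Add 2 hours and 50 minutes leg 1 → 9:05 AM UTC.
Add 5 hours and 31 minutes layover in Marrick → 2:36 PM UTC.
Add 15 hours 30 minutes leg 2 → 6:06 AM UTC (Oct 6).
Add 5 hours 37 minutes layover in New Almaty → 11:43 AM UTC.
Add 13 hours 33 minutes leg 3 → 1:16 AM UTC (Oct 7).
Tehran is UTC+3:30, so local arrival = 1:16 AM + 3:30 = 4:46 AM on Oct 7.

4:46 AM on October 7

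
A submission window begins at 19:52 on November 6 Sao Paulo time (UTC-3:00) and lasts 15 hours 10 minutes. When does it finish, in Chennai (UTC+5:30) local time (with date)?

19:32 on Nov 7

Convert start to UTC: 19:52 + 3:00 = 22:52 UTC on Nov 6.
Add 15 hours 10 minutes duration → 14:02 UTC (Nov 7).
Chennai is UTC+5:30, so local end time = 14:02 + 5:30 = 19:32 on Nov 7.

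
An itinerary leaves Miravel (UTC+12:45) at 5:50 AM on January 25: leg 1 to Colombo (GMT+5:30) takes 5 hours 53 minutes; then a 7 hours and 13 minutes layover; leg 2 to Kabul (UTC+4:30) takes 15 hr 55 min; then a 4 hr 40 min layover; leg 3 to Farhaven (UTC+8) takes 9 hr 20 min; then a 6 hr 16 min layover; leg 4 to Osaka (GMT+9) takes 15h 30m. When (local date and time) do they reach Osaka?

6:52 PM on January 27

Convert departure to UTC: 5:50 AM − 12:45 = 5:05 PM UTC on Jan 24.
Add 5 hours and 53 minutes leg 1 → 10:58 PM UTC.
Add 7 hours and 13 minutes layover in Colombo → 6:11 AM UTC (Jan 25).
Add 15 hours and 55 minutes leg 2 → 10:06 PM UTC.
Add 4 hours 40 minutes layover in Kabul → 2:46 AM UTC (Jan 26).
Add 9 hours 20 minutes leg 3 → 12:06 PM UTC.
Add 6 hours and 16 minutes layover in Farhaven → 6:22 PM UTC.
Add 15 hours and 30 minutes leg 4 → 9:52 AM UTC (Jan 27).
Osaka is UTC+9:00, so local arrival = 9:52 AM + 9:00 = 6:52 PM on Jan 27.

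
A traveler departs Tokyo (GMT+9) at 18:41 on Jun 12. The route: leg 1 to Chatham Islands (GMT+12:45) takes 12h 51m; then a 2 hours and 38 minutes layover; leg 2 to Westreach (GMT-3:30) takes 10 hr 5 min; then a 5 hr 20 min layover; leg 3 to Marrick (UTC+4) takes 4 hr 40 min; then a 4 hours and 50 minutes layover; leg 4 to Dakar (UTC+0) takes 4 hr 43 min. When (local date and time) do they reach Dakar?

06:48 on Jun 14

Convert departure to UTC: 18:41 − 9:00 = 09:41 UTC on Jun 12.
Add 12 hours and 51 minutes leg 1 → 22:32 UTC.
Add 2 hours 38 minutes layover in Chatham Islands → 01:10 UTC (Jun 13).
Add 10 hours and 5 minutes leg 2 → 11:15 UTC.
Add 5 hours and 20 minutes layover in Westreach → 16:35 UTC.
Add 4 hours and 40 minutes leg 3 → 21:15 UTC.
Add 4 hours and 50 minutes layover in Marrick → 02:05 UTC (Jun 14).
Add 4 hours 43 minutes leg 4 → 06:48 UTC.
Dakar is UTC+0, so local arrival is the same: 06:48 on Jun 14.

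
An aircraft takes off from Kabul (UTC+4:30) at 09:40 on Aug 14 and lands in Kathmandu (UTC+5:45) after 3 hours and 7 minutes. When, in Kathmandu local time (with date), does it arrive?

14:02 on August 14

Convert departure to UTC: 09:40 − 4:30 = 05:10 UTC on Aug 14.
Add 3 hours 7 minutes travel time → 08:17 UTC.
Kathmandu is UTC+5:45, so local arrival = 08:17 + 5:45 = 14:02 on Aug 14.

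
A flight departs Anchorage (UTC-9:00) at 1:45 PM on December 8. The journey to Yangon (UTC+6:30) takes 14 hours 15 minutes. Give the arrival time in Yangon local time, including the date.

Convert departure to UTC: 1:45 PM + 9:00 = 10:45 PM UTC on Dec 8.
Add 14 hours 15 minutes travel time → 1:00 PM UTC (Dec 9).
Yangon is UTC+6:30, so local arrival = 1:00 PM + 6:30 = 7:30 PM on Dec 9.

7:30 PM on December 9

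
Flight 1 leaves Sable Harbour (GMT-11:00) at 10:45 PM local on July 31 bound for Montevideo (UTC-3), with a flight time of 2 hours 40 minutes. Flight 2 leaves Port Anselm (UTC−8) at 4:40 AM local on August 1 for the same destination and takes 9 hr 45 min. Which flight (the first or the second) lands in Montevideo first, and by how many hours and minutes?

the first, by 10 hours

Flight 1 in UTC: 10:45 PM + 11:00 = 9:45 AM on Aug 1.
+2 hours 40 minutes → arrive 12:25 PM UTC on Aug 1.
Flight 2 in UTC: 4:40 AM + 8:00 = 12:40 PM on Aug 1.
+9 hours 45 minutes → arrive 10:25 PM UTC on Aug 1.
Flight 1 lands earlier by 10 hours.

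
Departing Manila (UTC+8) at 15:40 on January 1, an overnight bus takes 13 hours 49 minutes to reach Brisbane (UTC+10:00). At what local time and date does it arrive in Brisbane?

07:29 on January 2

Convert departure to UTC: 15:40 − 8:00 = 07:40 UTC on Jan 1.
Add 13 hours 49 minutes travel time → 21:29 UTC.
Brisbane is UTC+10:00, so local arrival = 21:29 + 10:00 = 07:29 on Jan 2.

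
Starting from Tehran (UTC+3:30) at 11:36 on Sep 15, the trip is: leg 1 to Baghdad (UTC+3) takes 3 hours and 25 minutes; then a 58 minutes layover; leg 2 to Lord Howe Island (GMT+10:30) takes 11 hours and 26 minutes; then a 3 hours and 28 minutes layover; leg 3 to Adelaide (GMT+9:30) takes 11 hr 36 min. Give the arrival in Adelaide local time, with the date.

00:29 on Sep 17

Convert departure to UTC: 11:36 − 3:30 = 08:06 UTC on Sep 15.
Add 3 hours and 25 minutes leg 1 → 11:31 UTC.
Add 58 minutes layover in Baghdad → 12:29 UTC.
Add 11 hours and 26 minutes leg 2 → 23:55 UTC.
Add 3 hours 28 minutes layover in Lord Howe Island → 03:23 UTC (Sep 16).
Add 11 hours 36 minutes leg 3 → 14:59 UTC.
Adelaide is UTC+9:30, so local arrival = 14:59 + 9:30 = 00:29 on Sep 17.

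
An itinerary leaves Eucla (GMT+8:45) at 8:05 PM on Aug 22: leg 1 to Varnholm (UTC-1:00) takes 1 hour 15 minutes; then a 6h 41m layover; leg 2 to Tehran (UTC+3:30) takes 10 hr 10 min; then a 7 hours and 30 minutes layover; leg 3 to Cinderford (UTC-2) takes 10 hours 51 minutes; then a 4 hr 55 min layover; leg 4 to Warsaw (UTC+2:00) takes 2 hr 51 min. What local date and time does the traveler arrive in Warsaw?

Convert departure to UTC: 8:05 PM − 8:45 = 11:20 AM UTC on Aug 22.
Add 1 hour 15 minutes leg 1 → 12:35 PM UTC.
Add 6 hours 41 minutes layover in Varnholm → 7:16 PM UTC.
Add 10 hours 10 minutes leg 2 → 5:26 AM UTC (Aug 23).
Add 7 hours 30 minutes layover in Tehran → 12:56 PM UTC.
Add 10 hours 51 minutes leg 3 → 11:47 PM UTC.
Add 4 hours 55 minutes layover in Cinderford → 4:42 AM UTC (Aug 24).
Add 2 hours 51 minutes leg 4 → 7:33 AM UTC.
Warsaw is UTC+2:00, so local arrival = 7:33 AM + 2:00 = 9:33 AM on Aug 24.

9:33 AM on August 24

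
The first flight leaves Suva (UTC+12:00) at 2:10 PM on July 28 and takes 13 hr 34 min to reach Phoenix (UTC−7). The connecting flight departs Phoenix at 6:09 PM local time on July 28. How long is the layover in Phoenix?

Convert departure to UTC: 2:10 PM − 12:00 = 2:10 AM UTC on Jul 28.
Add 13 hours 34 minutes flight time → 3:44 PM UTC.
Phoenix is UTC−7:00, so local arrival = 3:44 PM − 7:00 = 8:44 AM on Jul 28.
Layover = 6:09 PM − 8:44 AM = 9 hours 25 minutes.

9 hours 25 minutes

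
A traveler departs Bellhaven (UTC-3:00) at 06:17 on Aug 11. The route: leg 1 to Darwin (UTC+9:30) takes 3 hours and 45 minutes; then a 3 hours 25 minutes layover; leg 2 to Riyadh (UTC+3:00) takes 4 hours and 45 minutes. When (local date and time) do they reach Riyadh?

Convert departure to UTC: 06:17 + 3:00 = 09:17 UTC on Aug 11.
Add 3 hours 45 minutes leg 1 → 13:02 UTC.
Add 3 hours 25 minutes layover in Darwin → 16:27 UTC.
Add 4 hours and 45 minutes leg 2 → 21:12 UTC.
Riyadh is UTC+3:00, so local arrival = 21:12 + 3:00 = 00:12 on Aug 12.

00:12 on Aug 12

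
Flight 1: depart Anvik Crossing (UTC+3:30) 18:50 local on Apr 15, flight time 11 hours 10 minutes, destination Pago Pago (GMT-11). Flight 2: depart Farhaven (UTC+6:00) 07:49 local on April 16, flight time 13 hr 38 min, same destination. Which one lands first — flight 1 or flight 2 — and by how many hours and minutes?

Flight 1 in UTC: 18:50 − 3:30 = 15:20 on Apr 15.
+11 hours and 10 minutes → arrive 02:30 UTC on Apr 16.
Flight 2 in UTC: 07:49 − 6:00 = 01:49 on Apr 16.
+13 hours and 38 minutes → arrive 15:27 UTC on Apr 16.
Flight 1 lands earlier by 12 hours 57 minutes.

the first, by 12 hours 57 minutes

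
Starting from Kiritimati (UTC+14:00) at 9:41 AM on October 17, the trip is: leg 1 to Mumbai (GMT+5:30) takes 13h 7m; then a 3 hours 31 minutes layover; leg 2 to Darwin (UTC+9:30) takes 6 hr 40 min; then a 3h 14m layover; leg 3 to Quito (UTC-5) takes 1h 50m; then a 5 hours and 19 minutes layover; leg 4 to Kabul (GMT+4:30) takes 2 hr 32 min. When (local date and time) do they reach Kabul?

12:24 PM on October 18

Convert departure to UTC: 9:41 AM − 14:00 = 7:41 PM UTC on Oct 16.
Add 13 hours 7 minutes leg 1 → 8:48 AM UTC (Oct 17).
Add 3 hours 31 minutes layover in Mumbai → 12:19 PM UTC.
Add 6 hours 40 minutes leg 2 → 6:59 PM UTC.
Add 3 hours 14 minutes layover in Darwin → 10:13 PM UTC.
Add 1 hour and 50 minutes leg 3 → 12:03 AM UTC (Oct 18).
Add 5 hours and 19 minutes layover in Quito → 5:22 AM UTC.
Add 2 hours 32 minutes leg 4 → 7:54 AM UTC.
Kabul is UTC+4:30, so local arrival = 7:54 AM + 4:30 = 12:24 PM on Oct 18.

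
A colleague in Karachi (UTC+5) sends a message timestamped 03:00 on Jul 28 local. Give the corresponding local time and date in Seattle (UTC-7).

15:00 on July 27

Seattle is 12:00 behind Karachi.
Shift by the zone difference: 03:00 − 12:00 = 15:00 on Jul 27 in Seattle.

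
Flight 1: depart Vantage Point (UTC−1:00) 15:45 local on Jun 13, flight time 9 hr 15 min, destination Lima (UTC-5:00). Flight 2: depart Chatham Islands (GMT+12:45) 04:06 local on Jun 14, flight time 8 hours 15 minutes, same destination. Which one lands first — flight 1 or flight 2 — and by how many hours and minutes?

Flight 1 in UTC: 15:45 + 1:00 = 16:45 on Jun 13.
+9 hours 15 minutes → arrive 02:00 UTC on Jun 14.
Flight 2 in UTC: 04:06 − 12:45 = 15:21 on Jun 13.
+8 hours 15 minutes → arrive 23:36 UTC on Jun 13.
Flight 2 lands earlier by 2 hours 24 minutes.

the second, by 2 hours 24 minutes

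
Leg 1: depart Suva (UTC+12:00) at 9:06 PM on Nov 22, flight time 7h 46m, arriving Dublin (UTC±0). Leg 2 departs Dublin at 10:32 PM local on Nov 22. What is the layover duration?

Convert departure to UTC: 9:06 PM − 12:00 = 9:06 AM UTC on Nov 22.
Add 7 hours 46 minutes flight time → 4:52 PM UTC.
Dublin is UTC+0, so local arrival is the same: 4:52 PM on Nov 22.
Layover = 10:32 PM − 4:52 PM = 5 hours 40 minutes.

5 hours 40 minutes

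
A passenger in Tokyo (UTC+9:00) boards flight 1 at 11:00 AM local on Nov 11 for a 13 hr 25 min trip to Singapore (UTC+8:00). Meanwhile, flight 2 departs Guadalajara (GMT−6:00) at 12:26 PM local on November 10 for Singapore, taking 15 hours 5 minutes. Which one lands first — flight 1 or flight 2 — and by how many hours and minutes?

the second, by 5 hours 54 minutes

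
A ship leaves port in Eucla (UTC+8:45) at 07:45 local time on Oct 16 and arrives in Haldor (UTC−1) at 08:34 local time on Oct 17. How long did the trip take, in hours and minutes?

34 hours 34 minutes

Haldor is 9:45 behind Eucla.
Clock-face elapsed time (ignoring zones) is 24 hours 49 minutes.
Actual elapsed = 24 hours 49 minutes + 9:45 = 34 hours 34 minutes.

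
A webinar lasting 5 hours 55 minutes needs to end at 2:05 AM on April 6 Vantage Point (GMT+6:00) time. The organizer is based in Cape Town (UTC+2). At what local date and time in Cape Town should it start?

Target end time in UTC: 2:05 AM − 6:00 = 8:05 PM on Apr 5.
Subtract 5 hours and 55 minutes → start 2:10 PM UTC on Apr 5.
Cape Town is UTC+2:00: 2:10 PM + 2:00 = 4:10 PM on Apr 5.

4:10 PM on Apr 5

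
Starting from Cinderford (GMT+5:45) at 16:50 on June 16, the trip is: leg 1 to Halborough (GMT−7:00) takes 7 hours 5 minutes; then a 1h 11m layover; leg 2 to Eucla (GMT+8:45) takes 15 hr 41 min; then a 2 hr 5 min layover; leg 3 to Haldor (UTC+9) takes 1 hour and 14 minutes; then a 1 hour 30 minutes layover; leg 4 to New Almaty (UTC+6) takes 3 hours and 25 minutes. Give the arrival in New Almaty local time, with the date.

Convert departure to UTC: 16:50 − 5:45 = 11:05 UTC on Jun 16.
Add 7 hours and 5 minutes leg 1 → 18:10 UTC.
Add 1 hour and 11 minutes layover in Halborough → 19:21 UTC.
Add 15 hours and 41 minutes leg 2 → 11:02 UTC (Jun 17).
Add 2 hours and 5 minutes layover in Eucla → 13:07 UTC.
Add 1 hour 14 minutes leg 3 → 14:21 UTC.
Add 1 hour and 30 minutes layover in Haldor → 15:51 UTC.
Add 3 hours 25 minutes leg 4 → 19:16 UTC.
New Almaty is UTC+6:00, so local arrival = 19:16 + 6:00 = 01:16 on Jun 18.

01:16 on June 18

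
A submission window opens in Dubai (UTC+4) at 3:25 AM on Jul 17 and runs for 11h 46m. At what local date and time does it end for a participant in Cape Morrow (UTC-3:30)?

7:41 AM on July 17

Cape Morrow is 7:30 behind Dubai.
After 11 hours 46 minutes it is 3:11 PM in Dubai.
Shift by the zone difference: 3:11 PM − 7:30 = 7:41 AM on Jul 17 in Cape Morrow.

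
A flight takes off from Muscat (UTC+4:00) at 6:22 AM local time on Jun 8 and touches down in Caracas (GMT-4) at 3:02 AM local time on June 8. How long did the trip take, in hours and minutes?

Caracas is 8:00 behind Muscat.
Clock-face elapsed time (ignoring zones) is −3 hours 20 minutes.
Actual elapsed = −3 hours 20 minutes + 8:00 = 4 hours 40 minutes.

4 hours 40 minutes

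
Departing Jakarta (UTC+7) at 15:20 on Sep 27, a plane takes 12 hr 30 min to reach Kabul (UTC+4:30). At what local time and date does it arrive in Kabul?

Convert departure to UTC: 15:20 − 7:00 = 08:20 UTC on Sep 27.
Add 12 hours and 30 minutes travel time → 20:50 UTC.
Kabul is UTC+4:30, so local arrival = 20:50 + 4:30 = 01:20 on Sep 28.

01:20 on Sep 28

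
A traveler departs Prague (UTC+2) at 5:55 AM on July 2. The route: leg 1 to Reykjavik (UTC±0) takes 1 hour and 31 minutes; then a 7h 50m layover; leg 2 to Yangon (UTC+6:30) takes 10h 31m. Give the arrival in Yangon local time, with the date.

Convert departure to UTC: 5:55 AM − 2:00 = 3:55 AM UTC on Jul 2.
Add 1 hour 31 minutes leg 1 → 5:26 AM UTC.
Add 7 hours and 50 minutes layover in Reykjavik → 1:16 PM UTC.
Add 10 hours and 31 minutes leg 2 → 11:47 PM UTC.
Yangon is UTC+6:30, so local arrival = 11:47 PM + 6:30 = 6:17 AM on Jul 3.

6:17 AM on July 3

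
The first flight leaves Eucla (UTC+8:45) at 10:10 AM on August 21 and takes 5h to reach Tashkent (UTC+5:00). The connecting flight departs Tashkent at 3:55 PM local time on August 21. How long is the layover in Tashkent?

Convert departure to UTC: 10:10 AM − 8:45 = 1:25 AM UTC on Aug 21.
Add 5 hours flight time → 6:25 AM UTC.
Tashkent is UTC+5:00, so local arrival = 6:25 AM + 5:00 = 11:25 AM on Aug 21.
Layover = 3:55 PM − 11:25 AM = 4 hours 30 minutes.

4 hours 30 minutes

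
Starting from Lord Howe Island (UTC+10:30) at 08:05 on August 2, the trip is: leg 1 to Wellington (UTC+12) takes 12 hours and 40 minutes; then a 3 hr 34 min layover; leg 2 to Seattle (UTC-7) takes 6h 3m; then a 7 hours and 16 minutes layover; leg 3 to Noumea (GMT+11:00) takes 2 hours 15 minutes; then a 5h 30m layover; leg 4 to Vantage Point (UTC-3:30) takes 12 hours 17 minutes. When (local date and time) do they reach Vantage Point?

Convert departure to UTC: 08:05 − 10:30 = 21:35 UTC on Aug 1.
Add 12 hours 40 minutes leg 1 → 10:15 UTC (Aug 2).
Add 3 hours 34 minutes layover in Wellington → 13:49 UTC.
Add 6 hours and 3 minutes leg 2 → 19:52 UTC.
Add 7 hours 16 minutes layover in Seattle → 03:08 UTC (Aug 3).
Add 2 hours and 15 minutes leg 3 → 05:23 UTC.
Add 5 hours and 30 minutes layover in Noumea → 10:53 UTC.
Add 12 hours and 17 minutes leg 4 → 23:10 UTC.
Vantage Point is UTC−3:30, so local arrival = 23:10 − 3:30 = 19:40 on Aug 3.

19:40 on Aug 3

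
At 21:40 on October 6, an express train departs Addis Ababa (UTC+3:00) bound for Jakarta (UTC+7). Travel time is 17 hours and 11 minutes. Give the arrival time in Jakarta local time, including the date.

Convert departure to UTC: 21:40 − 3:00 = 18:40 UTC on Oct 6.
Add 17 hours and 11 minutes travel time → 11:51 UTC (Oct 7).
Jakarta is UTC+7:00, so local arrival = 11:51 + 7:00 = 18:51 on Oct 7.

18:51 on October 7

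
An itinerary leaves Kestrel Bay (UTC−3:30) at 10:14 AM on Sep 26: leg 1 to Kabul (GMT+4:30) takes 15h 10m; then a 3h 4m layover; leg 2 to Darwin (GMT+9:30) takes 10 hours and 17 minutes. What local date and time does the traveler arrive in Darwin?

3:45 AM on September 28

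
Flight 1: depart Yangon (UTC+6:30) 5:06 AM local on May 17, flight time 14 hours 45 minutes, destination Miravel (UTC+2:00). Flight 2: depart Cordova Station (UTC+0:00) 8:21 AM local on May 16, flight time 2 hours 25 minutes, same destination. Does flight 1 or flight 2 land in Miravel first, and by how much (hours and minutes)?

Flight 1 in UTC: 5:06 AM − 6:30 = 10:36 PM on May 16.
+14 hours 45 minutes → arrive 1:21 PM UTC on May 17.
Flight 2 departs at 8:21 AM UTC (May 16).
+2 hours and 25 minutes → arrive 10:46 AM UTC on May 16.
Flight 2 lands earlier by 26 hours 35 minutes.

the second, by 26 hours 35 minutes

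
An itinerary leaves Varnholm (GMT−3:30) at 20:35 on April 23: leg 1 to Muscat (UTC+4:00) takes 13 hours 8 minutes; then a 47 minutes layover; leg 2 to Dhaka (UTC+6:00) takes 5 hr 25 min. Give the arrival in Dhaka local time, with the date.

01:25 on Apr 25

Convert departure to UTC: 20:35 + 3:30 = 00:05 UTC on Apr 24.
Add 13 hours 8 minutes leg 1 → 13:13 UTC.
Add 47 minutes layover in Muscat → 14:00 UTC.
Add 5 hours 25 minutes leg 2 → 19:25 UTC.
Dhaka is UTC+6:00, so local arrival = 19:25 + 6:00 = 01:25 on Apr 25.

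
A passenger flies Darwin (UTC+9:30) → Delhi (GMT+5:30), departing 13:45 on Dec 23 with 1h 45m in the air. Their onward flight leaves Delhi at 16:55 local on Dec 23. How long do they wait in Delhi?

Convert departure to UTC: 13:45 − 9:30 = 04:15 UTC on Dec 23.
Add 1 hour 45 minutes flight time → 06:00 UTC.
Delhi is UTC+5:30, so local arrival = 06:00 + 5:30 = 11:30 on Dec 23.
Layover = 16:55 − 11:30 = 5 hours 25 minutes.

5 hours 25 minutes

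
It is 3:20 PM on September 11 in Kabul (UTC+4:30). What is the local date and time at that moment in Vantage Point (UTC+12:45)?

11:35 PM on September 11

In UTC: 3:20 PM − 4:30 = 10:50 AM on Sep 11.
Vantage Point is UTC+12:45: 10:50 AM + 12:45 = 11:35 PM on Sep 11.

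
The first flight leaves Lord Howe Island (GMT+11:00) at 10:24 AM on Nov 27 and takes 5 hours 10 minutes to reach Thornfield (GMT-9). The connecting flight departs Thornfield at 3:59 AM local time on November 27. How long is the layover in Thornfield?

Convert departure to UTC: 10:24 AM − 11:00 = 11:24 PM UTC on Nov 26.
Add 5 hours 10 minutes flight time → 4:34 AM UTC (Nov 27).
Thornfield is UTC−9:00, so local arrival = 4:34 AM − 9:00 = 7:34 PM on Nov 26.
Layover = 3:59 AM − 7:34 PM (+1 day) = 8 hours 25 minutes.

8 hours 25 minutes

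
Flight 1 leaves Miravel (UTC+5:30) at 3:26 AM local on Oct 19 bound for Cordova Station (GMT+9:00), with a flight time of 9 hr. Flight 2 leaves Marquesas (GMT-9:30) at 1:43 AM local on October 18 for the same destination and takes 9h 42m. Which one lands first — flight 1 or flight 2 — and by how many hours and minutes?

the second, by 10 hours 1 minute

Flight 1 in UTC: 3:26 AM − 5:30 = 9:56 PM on Oct 18.
+9 hours → arrive 6:56 AM UTC on Oct 19.
Flight 2 in UTC: 1:43 AM + 9:30 = 11:13 AM on Oct 18.
+9 hours 42 minutes → arrive 8:55 PM UTC on Oct 18.
Flight 2 lands earlier by 10 hours 1 minute.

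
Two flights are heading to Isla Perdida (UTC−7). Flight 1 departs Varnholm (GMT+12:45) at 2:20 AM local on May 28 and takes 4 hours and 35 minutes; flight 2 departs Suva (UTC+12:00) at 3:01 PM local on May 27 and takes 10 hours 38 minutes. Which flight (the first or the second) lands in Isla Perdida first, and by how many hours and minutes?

the second, by 4 hours 31 minutes

Flight 1 in UTC: 2:20 AM − 12:45 = 1:35 PM on May 27.
+4 hours 35 minutes → arrive 6:10 PM UTC on May 27.
Flight 2 in UTC: 3:01 PM − 12:00 = 3:01 AM on May 27.
+10 hours and 38 minutes → arrive 1:39 PM UTC on May 27.
Flight 2 lands earlier by 4 hours 31 minutes.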